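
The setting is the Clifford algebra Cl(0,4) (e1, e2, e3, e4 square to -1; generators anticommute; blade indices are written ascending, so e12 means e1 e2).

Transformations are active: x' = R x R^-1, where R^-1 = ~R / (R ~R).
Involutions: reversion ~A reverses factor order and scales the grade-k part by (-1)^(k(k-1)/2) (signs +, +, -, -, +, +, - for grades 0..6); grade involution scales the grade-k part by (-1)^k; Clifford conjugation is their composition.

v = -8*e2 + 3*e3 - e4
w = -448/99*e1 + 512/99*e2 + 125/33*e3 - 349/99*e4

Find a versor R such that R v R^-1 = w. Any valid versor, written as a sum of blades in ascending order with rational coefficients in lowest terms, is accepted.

Equal squares first: v^2 = w^2 = -74. Then v + w = -448/99*e1 - 280/99*e2 + 224/33*e3 - 448/99*e4 is a versor taking v to w, provided it is invertible.
Answer: -448/99*e1 - 280/99*e2 + 224/33*e3 - 448/99*e4


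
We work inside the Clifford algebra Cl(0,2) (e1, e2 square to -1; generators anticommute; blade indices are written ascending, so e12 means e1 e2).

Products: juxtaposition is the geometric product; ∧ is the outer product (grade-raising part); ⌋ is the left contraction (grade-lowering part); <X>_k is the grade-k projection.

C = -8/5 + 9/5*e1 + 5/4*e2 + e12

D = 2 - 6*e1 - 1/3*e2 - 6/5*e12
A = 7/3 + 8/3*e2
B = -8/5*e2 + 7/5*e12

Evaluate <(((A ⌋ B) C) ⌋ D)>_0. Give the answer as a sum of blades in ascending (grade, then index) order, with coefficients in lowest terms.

step 1: 64/15 + 56/15*e1 - 56/15*e2 + 49/15*e12
step 2: -911/75 - 611/100*e1 + 1009/75*e2 + 782/75*e12
step 3: -98903/2250 + 7092/125*e1 - 7387/2250*e2 + 1822/125*e12
step 4: -98903/2250
Answer: -98903/2250


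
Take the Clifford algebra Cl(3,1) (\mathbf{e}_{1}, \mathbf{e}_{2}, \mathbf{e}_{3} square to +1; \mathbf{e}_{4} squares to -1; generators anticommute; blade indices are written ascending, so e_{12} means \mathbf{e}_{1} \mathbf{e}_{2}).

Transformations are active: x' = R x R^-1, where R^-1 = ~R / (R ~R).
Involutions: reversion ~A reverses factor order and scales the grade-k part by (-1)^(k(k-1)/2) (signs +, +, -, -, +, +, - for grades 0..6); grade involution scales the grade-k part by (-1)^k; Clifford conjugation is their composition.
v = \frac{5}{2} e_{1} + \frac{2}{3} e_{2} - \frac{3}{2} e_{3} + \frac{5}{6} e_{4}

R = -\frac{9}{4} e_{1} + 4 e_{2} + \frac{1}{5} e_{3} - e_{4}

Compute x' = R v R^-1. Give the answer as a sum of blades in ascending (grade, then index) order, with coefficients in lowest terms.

~R = -\frac{9}{4} e_{1} + 4 e_{2} + \frac{1}{5} e_{3} - e_{4}, and R ~R = \frac{8041}{400}, so R^-1 = ~R / (\frac{8041}{400}).
R v = -\frac{97}{40} - \frac{23}{2} e_{12} + \frac{23}{8} e_{13} + \frac{5}{8} e_{14} - \frac{92}{15} e_{23} + 4 e_{24} - \frac{4}{3} e_{34}
Answer: -\frac{31475}{16082} e_{1} - \frac{39362}{24123} e_{2} + \frac{23347}{16082} e_{3} - \frac{28565}{48246} e_{4}


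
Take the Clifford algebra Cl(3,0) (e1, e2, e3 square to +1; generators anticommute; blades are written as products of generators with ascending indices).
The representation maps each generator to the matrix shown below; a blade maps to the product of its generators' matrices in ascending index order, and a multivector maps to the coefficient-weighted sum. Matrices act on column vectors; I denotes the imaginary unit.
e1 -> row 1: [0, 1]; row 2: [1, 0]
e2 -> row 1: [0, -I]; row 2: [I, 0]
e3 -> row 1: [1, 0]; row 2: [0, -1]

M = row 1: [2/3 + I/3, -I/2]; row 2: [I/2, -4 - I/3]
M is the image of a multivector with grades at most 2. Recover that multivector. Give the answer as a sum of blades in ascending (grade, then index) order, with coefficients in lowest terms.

Method: 1, rho(e1), rho(e2), rho(e3) form a trace-orthogonal basis of the 2x2 complex matrices (tr(X Y) = 2 if X = Y, else 0), so M = m0*1 + m1*rho(e1) + m2*rho(e2) + m3*rho(e3) with m0 = tr(M)/2 = -5/3, m1 = tr(M rho(e1))/2 = 0, m2 = tr(M rho(e2))/2 = 1/2, m3 = tr(M rho(e3))/2 = 7/3 + I/3.
Multiplying table entries, the bivector images are rho(e1 e2) = I*rho(e3), rho(e1 e3) = -I*rho(e2), rho(e2 e3) = I*rho(e1); with real blade coefficients the real parts of m0..m3 are the coefficients of 1, e1, e2, e3 and the imaginary parts give the bivectors (e2 e3: Im m1, e1 e3: -Im m2, e1 e2: Im m3).
Answer: -5/3 + 1/2*e2 + 7/3*e3 + 1/3*e1 e2


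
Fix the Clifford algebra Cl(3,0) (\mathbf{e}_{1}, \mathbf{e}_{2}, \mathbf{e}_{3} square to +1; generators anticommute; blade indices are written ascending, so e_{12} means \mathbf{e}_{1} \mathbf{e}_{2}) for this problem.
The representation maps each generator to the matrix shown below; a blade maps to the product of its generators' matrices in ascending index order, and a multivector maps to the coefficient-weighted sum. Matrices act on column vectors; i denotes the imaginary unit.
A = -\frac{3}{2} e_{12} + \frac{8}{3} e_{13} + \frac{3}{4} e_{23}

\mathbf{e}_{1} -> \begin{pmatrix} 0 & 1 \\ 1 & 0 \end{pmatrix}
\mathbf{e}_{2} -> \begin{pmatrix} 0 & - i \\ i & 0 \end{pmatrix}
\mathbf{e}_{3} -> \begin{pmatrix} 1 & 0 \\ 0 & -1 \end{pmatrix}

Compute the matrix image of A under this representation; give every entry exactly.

Bivector images (products of the table entries): rho(e_{12}) = rho(\mathbf{e}_{1})rho(\mathbf{e}_{2}) = \begin{pmatrix} i & 0 \\ 0 & - i \end{pmatrix}; rho(e_{13}) = rho(\mathbf{e}_{1})rho(\mathbf{e}_{3}) = \begin{pmatrix} 0 & -1 \\ 1 & 0 \end{pmatrix}; rho(e_{23}) = rho(\mathbf{e}_{2})rho(\mathbf{e}_{3}) = \begin{pmatrix} 0 & i \\ i & 0 \end{pmatrix}.
M = (-\frac{3}{2})*rho(e_{12}) + (\frac{8}{3})*rho(e_{13}) + (\frac{3}{4})*rho(e_{23}), summed entrywise:
Answer: \begin{pmatrix} - \frac{3 i}{2} & - \frac{8}{3} + \frac{3 i}{4} \\ \frac{8}{3} + \frac{3 i}{4} & \frac{3 i}{2} \end{pmatrix}


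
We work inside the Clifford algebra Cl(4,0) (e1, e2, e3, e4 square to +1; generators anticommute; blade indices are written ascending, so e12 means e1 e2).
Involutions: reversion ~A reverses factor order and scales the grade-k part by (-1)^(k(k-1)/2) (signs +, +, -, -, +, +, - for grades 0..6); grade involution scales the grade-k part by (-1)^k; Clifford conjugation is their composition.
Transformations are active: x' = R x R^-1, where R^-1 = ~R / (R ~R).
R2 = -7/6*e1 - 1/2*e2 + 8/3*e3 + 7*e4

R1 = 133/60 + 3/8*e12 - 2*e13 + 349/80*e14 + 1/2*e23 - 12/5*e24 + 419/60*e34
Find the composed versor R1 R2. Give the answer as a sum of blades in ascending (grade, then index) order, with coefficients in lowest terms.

Distribute over the terms of R2 (each basis-blade product reordered to ascending indices, repeated generators contracted through their squares):
R1 (-7/6*e1) = -931/360*e1 + 7/16*e2 - 7/3*e3 + 2443/480*e4 - 7/12*e123 + 14/5*e124 - 2933/360*e134
R1 (-1/2*e2) = -3/16*e1 - 133/120*e2 + 1/4*e3 - 6/5*e4 - e123 + 349/160*e124 - 419/120*e234
R1 (8/3*e3) = -16/3*e1 + 4/3*e2 + 266/45*e3 - 838/45*e4 + e123 - 349/30*e134 + 32/5*e234
R1 (7*e4) = 2443/80*e1 - 84/5*e2 + 2933/60*e3 + 931/60*e4 + 21/8*e124 - 14*e134 + 7/2*e234
Summing the partial products and collecting blades:
Answer: 1615/72*e1 - 1291/80*e2 + 2372/45*e3 + 1129/1440*e4 - 7/12*e123 + 1217/160*e124 - 12161/360*e134 + 769/120*e234


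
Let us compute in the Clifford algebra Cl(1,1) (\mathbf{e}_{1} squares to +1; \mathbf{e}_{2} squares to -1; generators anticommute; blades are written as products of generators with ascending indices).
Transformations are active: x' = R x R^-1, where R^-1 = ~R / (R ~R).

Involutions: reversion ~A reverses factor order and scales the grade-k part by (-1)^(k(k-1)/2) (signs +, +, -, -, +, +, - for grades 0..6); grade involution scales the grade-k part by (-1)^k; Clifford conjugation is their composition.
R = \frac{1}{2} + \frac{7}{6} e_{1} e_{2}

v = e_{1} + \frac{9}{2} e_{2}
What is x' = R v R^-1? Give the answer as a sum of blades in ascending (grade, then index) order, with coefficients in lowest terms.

~R = \frac{1}{2} - \frac{7}{6} e_{1} e_{2}, and R ~R = -\frac{10}{9}, so R^-1 = ~R / (-\frac{10}{9}).
R v = -\frac{19}{4} e_{1} + \frac{13}{12} e_{2}
Answer: \frac{131}{40} e_{1} - \frac{219}{40} e_{2}


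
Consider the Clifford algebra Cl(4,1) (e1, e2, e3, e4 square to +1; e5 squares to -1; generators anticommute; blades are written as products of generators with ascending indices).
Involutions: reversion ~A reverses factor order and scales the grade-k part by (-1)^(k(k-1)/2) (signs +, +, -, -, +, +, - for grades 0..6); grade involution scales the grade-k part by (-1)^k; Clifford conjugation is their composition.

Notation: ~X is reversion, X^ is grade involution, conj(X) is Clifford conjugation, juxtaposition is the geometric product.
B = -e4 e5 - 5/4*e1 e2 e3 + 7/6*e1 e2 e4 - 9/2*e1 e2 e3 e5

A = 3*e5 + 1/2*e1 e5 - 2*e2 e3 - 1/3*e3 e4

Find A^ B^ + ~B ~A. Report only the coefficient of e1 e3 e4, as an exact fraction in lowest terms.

first term: 5/2*e1 + 3*e4 - 1/2*e1 e4 - 9*e1 e5 - 9/4*e2 e3 + 1/3*e3 e5 + 125/9*e1 e2 e3 + 5/12*e1 e2 e4 - 7/3*e1 e3 e4 - 5/8*e2 e3 e5 + 7/12*e2 e4 e5 + 15/4*e1 e2 e3 e5 - 5*e1 e2 e4 e5 + 2*e2 e3 e4 e5
second term: -5/2*e1 - 3*e4 + 1/2*e1 e4 + 9*e1 e5 + 9/4*e2 e3 - 1/3*e3 e5 + 125/9*e1 e2 e3 + 5/12*e1 e2 e4 - 7/3*e1 e3 e4 - 5/8*e2 e3 e5 + 7/12*e2 e4 e5 + 15/4*e1 e2 e3 e5 - 5*e1 e2 e4 e5 + 2*e2 e3 e4 e5
Answer: -14/3


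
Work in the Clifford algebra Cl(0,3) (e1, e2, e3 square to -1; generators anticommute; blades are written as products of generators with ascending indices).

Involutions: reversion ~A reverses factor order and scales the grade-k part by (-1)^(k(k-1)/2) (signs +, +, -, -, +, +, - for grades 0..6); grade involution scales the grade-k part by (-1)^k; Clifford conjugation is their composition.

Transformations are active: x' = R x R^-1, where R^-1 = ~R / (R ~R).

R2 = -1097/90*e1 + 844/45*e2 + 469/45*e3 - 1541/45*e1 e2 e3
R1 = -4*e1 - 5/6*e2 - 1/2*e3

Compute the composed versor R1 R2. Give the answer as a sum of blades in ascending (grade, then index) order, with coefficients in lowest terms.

Distribute over the terms of R1 (each basis-blade product reordered to ascending indices, repeated generators contracted through their squares):
(-4*e1) R2 = -2194/45 - 3376/45*e1 e2 - 1876/45*e1 e3 - 6164/45*e2 e3
(-5/6*e2) R2 = 422/27 - 1097/108*e1 e2 + 1541/54*e1 e3 - 469/54*e2 e3
(-1/2*e3) R2 = 469/90 - 1541/90*e1 e2 - 1097/180*e1 e3 + 422/45*e2 e3
Summing the partial products and collecting blades:
Answer: -7537/270 - 55243/540*e1 e2 - 10393/540*e1 e3 - 36797/270*e2 e3


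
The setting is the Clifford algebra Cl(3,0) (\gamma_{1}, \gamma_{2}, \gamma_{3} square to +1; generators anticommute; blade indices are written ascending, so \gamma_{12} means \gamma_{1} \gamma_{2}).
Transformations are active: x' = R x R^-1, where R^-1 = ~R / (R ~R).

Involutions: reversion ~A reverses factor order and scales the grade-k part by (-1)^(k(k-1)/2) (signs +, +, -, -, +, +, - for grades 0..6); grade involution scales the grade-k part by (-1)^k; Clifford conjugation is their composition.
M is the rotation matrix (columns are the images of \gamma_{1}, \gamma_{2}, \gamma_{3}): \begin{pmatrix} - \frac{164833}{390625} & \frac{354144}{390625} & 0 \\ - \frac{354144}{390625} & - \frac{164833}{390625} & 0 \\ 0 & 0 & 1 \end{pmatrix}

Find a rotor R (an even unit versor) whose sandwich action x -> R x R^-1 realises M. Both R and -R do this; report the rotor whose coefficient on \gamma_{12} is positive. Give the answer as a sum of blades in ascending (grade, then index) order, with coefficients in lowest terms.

Method: write R = a + b12*\gamma_{12} + b13*\gamma_{13} + b23*\gamma_{23} with a^2 + b12^2 + b13^2 + b23^2 = 1 (so R^-1 = ~R). Expanding the columns R e_j ~R gives tr M = 4a^2 - 1 and, from the antisymmetric part, M21 - M12 = -4a*b12, M13 - M31 = 4a*b13, M32 - M23 = -4a*b23.
Here tr M = \frac{60959}{390625}, so a^2 = (1 + tr M)/4 = \frac{112896}{390625} and a = ±\frac{336}{625}. Taking a = \frac{336}{625}: M21 - M12 = -\frac{708288}{390625}, M13 - M31 = 0, M32 - M23 = 0, giving b12 = \frac{527}{625}, b13 = 0, b23 = 0, i.e. R = \frac{336}{625} + \frac{527}{625} \gamma_{12}.
Its \gamma_{12} coefficient is already positive.
Answer: \frac{336}{625} + \frac{527}{625} \gamma_{12}. Recall the cover is two-to-one: with M of trace \frac{60959}{390625}, both preimages act alike, and the stated \gamma_{12} sign chooses the sheet.


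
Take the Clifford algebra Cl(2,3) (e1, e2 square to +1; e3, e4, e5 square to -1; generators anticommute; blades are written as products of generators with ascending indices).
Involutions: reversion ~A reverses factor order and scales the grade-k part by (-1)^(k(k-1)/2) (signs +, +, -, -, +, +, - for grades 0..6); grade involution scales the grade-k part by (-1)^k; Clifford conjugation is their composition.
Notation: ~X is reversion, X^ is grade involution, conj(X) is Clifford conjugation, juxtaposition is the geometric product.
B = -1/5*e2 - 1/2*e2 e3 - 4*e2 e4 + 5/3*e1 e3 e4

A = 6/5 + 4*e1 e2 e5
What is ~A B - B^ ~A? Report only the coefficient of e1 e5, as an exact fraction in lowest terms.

first term: -6/25*e2 - 4/5*e1 e5 - 3/5*e2 e3 - 24/5*e2 e4 + 2*e1 e3 e4 + 2*e1 e3 e5 + 16*e1 e4 e5 - 20/3*e2 e3 e4 e5
second term: 6/25*e2 + 4/5*e1 e5 - 3/5*e2 e3 - 24/5*e2 e4 - 2*e1 e3 e4 - 2*e1 e3 e5 - 16*e1 e4 e5 + 20/3*e2 e3 e4 e5
Answer: -8/5


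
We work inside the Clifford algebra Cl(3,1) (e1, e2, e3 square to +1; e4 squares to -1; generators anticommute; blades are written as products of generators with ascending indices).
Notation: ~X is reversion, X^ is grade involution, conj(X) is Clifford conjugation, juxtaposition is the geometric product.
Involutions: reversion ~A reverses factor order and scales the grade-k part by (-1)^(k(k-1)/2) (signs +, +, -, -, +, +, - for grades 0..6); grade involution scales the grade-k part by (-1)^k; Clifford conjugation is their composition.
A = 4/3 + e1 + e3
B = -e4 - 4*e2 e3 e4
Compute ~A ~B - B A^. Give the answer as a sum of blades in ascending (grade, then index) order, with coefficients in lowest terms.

first term: -4/3*e4 - e1 e4 - 4*e2 e4 - e3 e4 + 16/3*e2 e3 e4 + 4*e1 e2 e3 e4
second term: -4/3*e4 - e1 e4 - 4*e2 e4 - e3 e4 - 16/3*e2 e3 e4 - 4*e1 e2 e3 e4
Answer: 32/3*e2 e3 e4 + 8*e1 e2 e3 e4


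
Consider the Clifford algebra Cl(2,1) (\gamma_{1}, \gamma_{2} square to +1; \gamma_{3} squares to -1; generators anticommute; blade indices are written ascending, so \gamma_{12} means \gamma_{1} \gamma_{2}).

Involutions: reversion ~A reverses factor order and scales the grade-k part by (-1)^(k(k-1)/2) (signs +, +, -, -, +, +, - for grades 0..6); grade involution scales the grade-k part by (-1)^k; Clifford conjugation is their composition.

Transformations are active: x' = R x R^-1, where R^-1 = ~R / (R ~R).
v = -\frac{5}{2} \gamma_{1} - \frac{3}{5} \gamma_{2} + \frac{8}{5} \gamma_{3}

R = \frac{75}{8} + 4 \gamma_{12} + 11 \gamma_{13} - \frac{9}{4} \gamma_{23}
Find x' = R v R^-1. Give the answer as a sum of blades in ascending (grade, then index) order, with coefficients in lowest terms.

~R = \frac{75}{8} - 4 \gamma_{12} - 11 \gamma_{13} + \frac{9}{4} \gamma_{23}, and R ~R = -\frac{1419}{64}, so R^-1 = ~R / (-\frac{1419}{64}).
R v = -\frac{695}{16} \gamma_{1} + \frac{319}{40} \gamma_{2} + \frac{823}{20} \gamma_{3} + \frac{149}{8} \gamma_{123}
Answer: \frac{3049}{86} \gamma_{1} - \frac{15883}{645} \gamma_{2} - \frac{27812}{645} \gamma_{3}


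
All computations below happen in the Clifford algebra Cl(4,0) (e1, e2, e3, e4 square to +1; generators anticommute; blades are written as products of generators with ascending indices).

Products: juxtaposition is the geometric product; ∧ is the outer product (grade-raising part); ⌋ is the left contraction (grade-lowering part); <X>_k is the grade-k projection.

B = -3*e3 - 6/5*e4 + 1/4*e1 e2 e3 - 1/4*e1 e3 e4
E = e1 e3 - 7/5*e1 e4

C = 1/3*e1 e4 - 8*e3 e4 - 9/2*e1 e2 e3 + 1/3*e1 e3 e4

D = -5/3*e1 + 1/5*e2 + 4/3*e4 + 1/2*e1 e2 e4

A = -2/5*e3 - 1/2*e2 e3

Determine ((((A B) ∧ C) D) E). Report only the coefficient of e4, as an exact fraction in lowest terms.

step 1: 6/5 + 1/8*e1 + 3/2*e2 - 1/10*e1 e2 - 1/10*e1 e4 + 12/25*e3 e4 + 1/8*e1 e2 e4 + 3/5*e2 e3 e4
step 2: 2/5*e1 e4 - 48/5*e3 e4 - 27/5*e1 e2 e3 - 1/2*e1 e2 e4 - 3/5*e1 e3 e4 - 12*e2 e3 e4 + 3/10*e1 e2 e3 e4
step 3: 1/4 + 8/15*e1 + 1/5*e2 - 259/20*e3 + 2/3*e4 - 2/3*e1 e2 + 157/25*e1 e3 + 1/10*e1 e4 - 73/10*e2 e3 + 5/6*e2 e4 + 13/10*e3 e4 - 22/5*e1 e2 e3 - 2/25*e1 e2 e4 + 803/50*e1 e3 e4 - 71/50*e2 e3 e4 - 683/25*e1 e2 e3 e4
step 4: -307/50 + 833/60*e1 - 536/125*e2 - 16463/750*e3 - 2521/150*e4 - 127/15*e1 e2 - 157/100*e1 e3 - 33/20*e1 e4 - 14093/375*e2 e3 - 2119/75*e2 e4 + 2223/250*e3 e4 - 547/250*e1 e2 e3 - 57/50*e1 e2 e4 - 5239/300*e1 e3 e4 + 156/25*e2 e3 e4 + 704/75*e1 e2 e3 e4
Answer: -2521/150


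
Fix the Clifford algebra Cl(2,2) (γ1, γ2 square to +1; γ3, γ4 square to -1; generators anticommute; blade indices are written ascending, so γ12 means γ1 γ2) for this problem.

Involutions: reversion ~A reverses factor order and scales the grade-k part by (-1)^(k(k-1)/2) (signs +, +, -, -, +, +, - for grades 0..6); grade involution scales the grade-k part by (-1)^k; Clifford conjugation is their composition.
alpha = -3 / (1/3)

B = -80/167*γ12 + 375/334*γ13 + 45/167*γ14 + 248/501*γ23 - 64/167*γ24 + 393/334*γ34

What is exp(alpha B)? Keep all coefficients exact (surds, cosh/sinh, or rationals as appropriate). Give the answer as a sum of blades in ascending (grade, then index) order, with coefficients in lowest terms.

B^2 term by term: the squares give (-80/167)^2*(γ12)^2 + (375/334)^2*(γ13)^2 + (45/167)^2*(γ14)^2 + (248/501)^2*(γ23)^2 + (-64/167)^2*(γ24)^2 + (393/334)^2*(γ34)^2 = 6400/27889*(-1) + 140625/111556*(+1) + 2025/27889*(+1) + 61504/251001*(+1) + 4096/27889*(+1) + 154449/111556*(-1) = 1/9 (each basis 2-blade squares to minus the product of its generators' squares); cross terms between blades sharing an index anticommute and cancel; the commuting (index-disjoint) pairs give grade-4 terms 2*c*c'*(blade product), which cancel blade by blade — γ1234: -31440/27889 + 24000/27889 + 7440/27889 = 0 — confirming B is simple. So B^2 = 1/9.
B^2 = 1/9 — since the square is positive, the closed form is hyperbolic: l = 1/3, alpha*l = -3, so exp(alpha B) = cosh(-3) + (sinh(-3)/(1/3))*B = cosh(3) + (-3*sinh(3))*B.
Answer: cosh(3) + 240*sinh(3)/167*γ12 - 1125*sinh(3)/334*γ13 - 135*sinh(3)/167*γ14 - 248*sinh(3)/167*γ23 + 192*sinh(3)/167*γ24 - 1179*sinh(3)/334*γ34


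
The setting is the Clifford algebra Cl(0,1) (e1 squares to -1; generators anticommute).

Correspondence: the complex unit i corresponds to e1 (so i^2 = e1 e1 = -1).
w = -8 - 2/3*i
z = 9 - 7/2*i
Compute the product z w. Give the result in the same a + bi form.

In blades: z = 9 - 7/2*e1, w = -8 - 2/3*e1.
Distribute z over w term by term (generator squares from the signature, products reordered to ascending indices): (9)*w = -72 - 6*e1; (-7/2*e1)*w = -7/3 + 28*e1.
Sum: -223/3 + 22*e1; translating back through the correspondence:
Answer: -223/3 + 22i


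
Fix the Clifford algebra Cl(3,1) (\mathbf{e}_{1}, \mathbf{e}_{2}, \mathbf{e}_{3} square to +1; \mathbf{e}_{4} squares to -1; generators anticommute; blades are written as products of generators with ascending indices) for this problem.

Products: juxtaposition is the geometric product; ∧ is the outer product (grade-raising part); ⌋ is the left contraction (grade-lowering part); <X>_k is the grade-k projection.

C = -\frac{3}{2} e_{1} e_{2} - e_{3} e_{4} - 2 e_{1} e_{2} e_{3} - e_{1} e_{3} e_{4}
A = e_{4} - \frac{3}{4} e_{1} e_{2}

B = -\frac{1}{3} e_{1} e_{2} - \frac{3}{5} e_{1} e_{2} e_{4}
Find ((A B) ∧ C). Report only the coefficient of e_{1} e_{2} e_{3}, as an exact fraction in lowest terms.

step 1: -\frac{1}{4} - \frac{9}{20} e_{4} + \frac{3}{5} e_{1} e_{2} - \frac{1}{3} e_{1} e_{2} e_{4}
step 2: \frac{3}{8} e_{1} e_{2} + \frac{1}{4} e_{3} e_{4} + \frac{1}{2} e_{1} e_{2} e_{3} + \frac{27}{40} e_{1} e_{2} e_{4} + \frac{1}{4} e_{1} e_{3} e_{4} - \frac{3}{2} e_{1} e_{2} e_{3} e_{4}
Answer: \frac{1}{2}


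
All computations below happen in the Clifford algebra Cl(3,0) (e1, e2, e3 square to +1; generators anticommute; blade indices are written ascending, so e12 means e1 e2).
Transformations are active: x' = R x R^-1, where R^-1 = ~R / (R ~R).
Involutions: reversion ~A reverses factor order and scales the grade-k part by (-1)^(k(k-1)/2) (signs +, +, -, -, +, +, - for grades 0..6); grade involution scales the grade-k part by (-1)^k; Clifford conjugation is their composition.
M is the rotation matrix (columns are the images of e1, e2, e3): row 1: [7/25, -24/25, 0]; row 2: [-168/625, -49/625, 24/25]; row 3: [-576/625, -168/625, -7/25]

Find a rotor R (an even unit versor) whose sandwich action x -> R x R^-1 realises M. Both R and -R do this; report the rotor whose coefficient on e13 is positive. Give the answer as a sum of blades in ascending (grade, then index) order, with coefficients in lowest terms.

Method: write R = a + b12*e12 + b13*e13 + b23*e23 with a^2 + b12^2 + b13^2 + b23^2 = 1 (so R^-1 = ~R). Expanding the columns R e_j ~R gives tr M = 4a^2 - 1 and, from the antisymmetric part, M21 - M12 = -4a*b12, M13 - M31 = 4a*b13, M32 - M23 = -4a*b23.
Here tr M = -49/625, so a^2 = (1 + tr M)/4 = 144/625 and a = ±12/25. Taking a = 12/25: M21 - M12 = 432/625, M13 - M31 = 576/625, M32 - M23 = -768/625, giving b12 = -9/25, b13 = 12/25, b23 = 16/25, i.e. R = 12/25 - 9/25*e12 + 12/25*e13 + 16/25*e23.
Its e13 coefficient is already positive.
Answer: 12/25 - 9/25*e12 + 12/25*e13 + 16/25*e23. Key observation: the double cover Spin(3) -> SO(3) sends R and -R to the same matrix (trace -49/625 here), so the stated sign of the e13 coefficient is what selects one sheet.


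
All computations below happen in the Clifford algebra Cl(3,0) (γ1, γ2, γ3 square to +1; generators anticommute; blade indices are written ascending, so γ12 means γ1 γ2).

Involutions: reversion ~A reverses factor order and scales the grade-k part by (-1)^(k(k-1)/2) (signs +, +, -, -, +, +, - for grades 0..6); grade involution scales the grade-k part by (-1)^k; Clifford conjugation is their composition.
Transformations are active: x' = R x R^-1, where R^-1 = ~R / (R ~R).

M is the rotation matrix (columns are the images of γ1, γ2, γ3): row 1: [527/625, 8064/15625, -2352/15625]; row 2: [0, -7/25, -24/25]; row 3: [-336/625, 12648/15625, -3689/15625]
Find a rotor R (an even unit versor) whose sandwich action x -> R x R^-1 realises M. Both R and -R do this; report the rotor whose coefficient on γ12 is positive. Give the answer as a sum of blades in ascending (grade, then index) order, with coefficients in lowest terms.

Method: write R = a + b12*γ12 + b13*γ13 + b23*γ23 with a^2 + b12^2 + b13^2 + b23^2 = 1 (so R^-1 = ~R). Expanding the columns R e_j ~R gives tr M = 4a^2 - 1 and, from the antisymmetric part, M21 - M12 = -4a*b12, M13 - M31 = 4a*b13, M32 - M23 = -4a*b23.
Here tr M = 5111/15625, so a^2 = (1 + tr M)/4 = 5184/15625 and a = ±72/125. Taking a = 72/125: M21 - M12 = -8064/15625, M13 - M31 = 6048/15625, M32 - M23 = 27648/15625, giving b12 = 28/125, b13 = 21/125, b23 = -96/125, i.e. R = 72/125 + 28/125*γ12 + 21/125*γ13 - 96/125*γ23.
Its γ12 coefficient is already positive.
Answer: 72/125 + 28/125*γ12 + 21/125*γ13 - 96/125*γ23. Key observation: the double cover Spin(3) -> SO(3) sends R and -R to the same matrix (trace 5111/15625 here), so the stated sign of the γ12 coefficient is what selects one sheet.


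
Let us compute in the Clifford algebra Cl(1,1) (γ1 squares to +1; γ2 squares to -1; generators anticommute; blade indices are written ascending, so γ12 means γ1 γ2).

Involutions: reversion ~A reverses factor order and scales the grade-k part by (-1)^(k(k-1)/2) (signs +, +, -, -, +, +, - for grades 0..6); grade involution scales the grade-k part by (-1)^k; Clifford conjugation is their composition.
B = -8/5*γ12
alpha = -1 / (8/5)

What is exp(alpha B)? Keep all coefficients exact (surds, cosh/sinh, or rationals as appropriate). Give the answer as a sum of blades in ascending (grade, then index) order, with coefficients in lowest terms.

B^2 = (-8/5)^2*(γ12)^2 = 64/25*(+1) = 64/25 (a basis 2-blade squares to minus the product of its generators' squares).
B^2 = 64/25 — B^2 > 0, so the exponential closes hyperbolically: l = 8/5, alpha*l = -1, so exp(alpha B) = cosh(-1) + (sinh(-1)/(8/5))*B = cosh(1) + (-5*sinh(1)/8)*B.
Answer: cosh(1) + sinh(1)*γ12


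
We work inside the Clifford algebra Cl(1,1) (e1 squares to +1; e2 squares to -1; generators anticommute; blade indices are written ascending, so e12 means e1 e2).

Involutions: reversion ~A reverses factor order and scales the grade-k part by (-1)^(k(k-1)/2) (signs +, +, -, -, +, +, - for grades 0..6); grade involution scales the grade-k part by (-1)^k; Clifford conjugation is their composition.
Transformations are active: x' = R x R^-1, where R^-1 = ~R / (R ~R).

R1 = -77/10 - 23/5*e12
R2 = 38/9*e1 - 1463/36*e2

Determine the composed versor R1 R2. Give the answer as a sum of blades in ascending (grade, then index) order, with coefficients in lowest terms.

Distribute over the terms of R1 (each basis-blade product reordered to ascending indices, repeated generators contracted through their squares):
(-77/10) R2 = -1463/45*e1 + 112651/360*e2
(-23/5*e12) R2 = -33649/180*e1 + 874/45*e2
Summing the partial products and collecting blades:
Answer: -4389/20*e1 + 39881/120*e2


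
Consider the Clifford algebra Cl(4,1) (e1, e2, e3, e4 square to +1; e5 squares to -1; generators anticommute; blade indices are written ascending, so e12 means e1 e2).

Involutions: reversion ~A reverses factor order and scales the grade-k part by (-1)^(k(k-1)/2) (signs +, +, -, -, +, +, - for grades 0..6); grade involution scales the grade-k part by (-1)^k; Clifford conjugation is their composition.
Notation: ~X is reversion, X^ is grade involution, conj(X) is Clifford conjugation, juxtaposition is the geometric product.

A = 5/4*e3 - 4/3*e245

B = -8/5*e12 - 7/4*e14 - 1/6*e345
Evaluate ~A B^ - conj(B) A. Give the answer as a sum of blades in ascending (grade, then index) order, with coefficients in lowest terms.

first term: 2/9*e23 + 5/24*e45 - 2*e123 - 7/3*e125 + 35/16*e134 + 32/15*e145
second term: -2/9*e23 - 5/24*e45 + 2*e123 + 7/3*e125 - 35/16*e134 - 32/15*e145
Answer: 4/9*e23 + 5/12*e45 - 4*e123 - 14/3*e125 + 35/8*e134 + 64/15*e145


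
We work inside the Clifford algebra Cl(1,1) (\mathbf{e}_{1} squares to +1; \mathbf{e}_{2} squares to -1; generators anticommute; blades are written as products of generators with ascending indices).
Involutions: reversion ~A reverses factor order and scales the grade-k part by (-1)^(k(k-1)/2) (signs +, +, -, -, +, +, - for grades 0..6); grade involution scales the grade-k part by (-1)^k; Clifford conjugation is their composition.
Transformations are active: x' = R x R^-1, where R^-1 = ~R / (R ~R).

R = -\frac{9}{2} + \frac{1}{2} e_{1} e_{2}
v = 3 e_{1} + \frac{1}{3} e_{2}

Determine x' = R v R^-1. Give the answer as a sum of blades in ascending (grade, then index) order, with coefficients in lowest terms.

~R = -\frac{9}{2} - \frac{1}{2} e_{1} e_{2}, and R ~R = 20, so R^-1 = ~R / (20).
R v = -\frac{41}{3} e_{1} - 3 e_{2}
Answer: \frac{63}{20} e_{1} + \frac{61}{60} e_{2}


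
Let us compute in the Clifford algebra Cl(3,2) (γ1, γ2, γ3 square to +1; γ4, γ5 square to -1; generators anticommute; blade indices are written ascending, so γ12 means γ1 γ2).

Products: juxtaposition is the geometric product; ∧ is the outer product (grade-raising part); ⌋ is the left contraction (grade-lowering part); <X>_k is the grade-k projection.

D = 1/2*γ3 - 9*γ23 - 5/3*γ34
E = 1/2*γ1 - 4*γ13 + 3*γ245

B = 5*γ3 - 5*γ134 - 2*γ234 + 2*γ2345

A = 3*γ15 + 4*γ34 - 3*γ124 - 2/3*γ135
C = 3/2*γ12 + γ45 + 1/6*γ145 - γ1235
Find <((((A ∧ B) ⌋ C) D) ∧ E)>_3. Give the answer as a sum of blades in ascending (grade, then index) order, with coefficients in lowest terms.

step 1: -15*γ135 + 15*γ1234 + 6*γ12345
step 2: 15*γ2
step 3: -135*γ3 + 15/2*γ23 - 25*γ234
step 4: 135/2*γ13 + 15/4*γ123 + 25/2*γ1234 + 405*γ2345
step 5: 15/4*γ123
Answer: 15/4*γ123


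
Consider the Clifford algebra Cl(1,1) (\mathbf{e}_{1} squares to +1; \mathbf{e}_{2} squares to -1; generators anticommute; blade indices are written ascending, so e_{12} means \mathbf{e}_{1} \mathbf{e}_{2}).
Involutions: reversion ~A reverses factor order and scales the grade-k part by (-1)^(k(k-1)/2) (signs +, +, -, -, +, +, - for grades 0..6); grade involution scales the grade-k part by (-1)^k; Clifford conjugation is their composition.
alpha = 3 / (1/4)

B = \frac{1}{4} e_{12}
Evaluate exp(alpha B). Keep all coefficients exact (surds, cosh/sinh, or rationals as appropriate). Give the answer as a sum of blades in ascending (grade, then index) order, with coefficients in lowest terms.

B^2 = (\frac{1}{4})^2*(e_{12})^2 = \frac{1}{16}*(+1) = \frac{1}{16} (a basis 2-blade squares to minus the product of its generators' squares).
B^2 = \frac{1}{16} — since the square is positive, the closed form is hyperbolic: l = \frac{1}{4}, alpha*l = 3, so exp(alpha B) = cosh(3) + (sinh(3)/(\frac{1}{4}))*B = \cosh{\left(3 \right)} + (4 \sinh{\left(3 \right)})*B.
Answer: \cosh{\left(3 \right)} + \sinh{\left(3 \right)} e_{12}


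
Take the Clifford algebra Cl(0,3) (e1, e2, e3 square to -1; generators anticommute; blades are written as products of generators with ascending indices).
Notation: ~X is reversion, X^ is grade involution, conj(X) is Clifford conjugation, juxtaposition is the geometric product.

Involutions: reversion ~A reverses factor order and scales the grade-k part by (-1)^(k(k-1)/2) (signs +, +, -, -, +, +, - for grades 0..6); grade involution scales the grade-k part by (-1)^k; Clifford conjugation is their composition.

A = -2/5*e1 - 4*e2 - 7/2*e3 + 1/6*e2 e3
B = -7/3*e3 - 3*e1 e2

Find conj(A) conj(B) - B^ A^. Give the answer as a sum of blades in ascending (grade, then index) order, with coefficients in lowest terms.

first term: -49/6 + 12*e1 - 73/90*e2 + 13/30*e1 e3 + 28/3*e2 e3 + 21/2*e1 e2 e3
second term: -49/6 + 12*e1 - 73/90*e2 - 13/30*e1 e3 - 28/3*e2 e3 - 21/2*e1 e2 e3
Answer: 13/15*e1 e3 + 56/3*e2 e3 + 21*e1 e2 e3


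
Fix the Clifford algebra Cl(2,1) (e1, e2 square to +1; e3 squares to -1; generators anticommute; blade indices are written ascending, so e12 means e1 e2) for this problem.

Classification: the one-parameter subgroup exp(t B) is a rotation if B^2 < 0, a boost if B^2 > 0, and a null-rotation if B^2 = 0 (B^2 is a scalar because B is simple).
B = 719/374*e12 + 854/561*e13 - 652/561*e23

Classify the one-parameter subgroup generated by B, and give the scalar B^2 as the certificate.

B^2 term by term: the squares give (719/374)^2*(e12)^2 + (854/561)^2*(e13)^2 + (-652/561)^2*(e23)^2 = 516961/139876*(-1) + 729316/314721*(+1) + 425104/314721*(+1) = -1/36 (each basis 2-blade squares to minus the product of its generators' squares); cross terms between blades sharing an index anticommute and cancel. So B^2 = -1/36.
Answer: rotation, certificate B^2 = -1/36. Key observation: B^2 = -1/36 is a conjugation invariant, so its sign decides the class regardless of the surface form of B.


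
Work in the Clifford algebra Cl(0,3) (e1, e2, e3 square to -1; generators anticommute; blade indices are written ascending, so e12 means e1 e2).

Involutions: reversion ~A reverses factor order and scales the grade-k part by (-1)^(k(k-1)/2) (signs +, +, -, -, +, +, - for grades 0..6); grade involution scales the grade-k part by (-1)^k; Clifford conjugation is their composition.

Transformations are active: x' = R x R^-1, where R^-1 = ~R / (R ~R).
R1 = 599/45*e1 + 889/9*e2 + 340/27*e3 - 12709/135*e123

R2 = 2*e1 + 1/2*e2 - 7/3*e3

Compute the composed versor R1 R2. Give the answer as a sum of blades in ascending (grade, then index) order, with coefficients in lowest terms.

Distribute over the terms of R2 (each basis-blade product reordered to ascending indices, repeated generators contracted through their squares):
R1 (2*e1) = -1198/45 - 1778/9*e12 - 680/27*e13 + 25418/135*e23
R1 (1/2*e2) = -889/18 + 599/90*e12 - 12709/270*e13 - 170/27*e23
R1 (-7/3*e3) = 2380/81 - 88963/405*e12 - 4193/135*e13 - 6223/27*e23
Summing the partial products and collecting blades:
Answer: -37769/810 - 66511/162*e12 - 5579/54*e13 - 6547/135*e23


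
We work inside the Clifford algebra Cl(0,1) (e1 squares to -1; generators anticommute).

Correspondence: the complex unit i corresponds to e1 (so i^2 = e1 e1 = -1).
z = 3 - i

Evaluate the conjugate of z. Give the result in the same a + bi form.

In blades: z = 3 - e1.
Conjugation here is Clifford conjugation: the scalar is fixed and the grade-1 and grade-2 blades all flip sign, giving 3 + e1; translating back:
Answer: 3 + i


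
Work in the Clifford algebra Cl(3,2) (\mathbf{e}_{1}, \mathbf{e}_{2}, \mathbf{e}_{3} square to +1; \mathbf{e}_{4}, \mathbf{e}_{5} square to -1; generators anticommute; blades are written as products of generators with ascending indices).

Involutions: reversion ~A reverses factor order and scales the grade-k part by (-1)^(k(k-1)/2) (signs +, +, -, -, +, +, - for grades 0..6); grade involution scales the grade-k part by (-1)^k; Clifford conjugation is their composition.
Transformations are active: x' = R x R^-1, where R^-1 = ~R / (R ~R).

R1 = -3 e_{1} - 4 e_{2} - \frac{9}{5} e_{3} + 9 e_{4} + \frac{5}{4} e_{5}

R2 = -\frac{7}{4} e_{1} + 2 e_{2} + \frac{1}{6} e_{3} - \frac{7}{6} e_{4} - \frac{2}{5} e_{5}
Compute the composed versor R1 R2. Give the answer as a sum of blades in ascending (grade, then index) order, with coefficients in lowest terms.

Distribute over the terms of R1 (each basis-blade product reordered to ascending indices, repeated generators contracted through their squares):
(-3 e_{1}) R2 = \frac{21}{4} - 6 e_{1} e_{2} - \frac{1}{2} e_{1} e_{3} + \frac{7}{2} e_{1} e_{4} + \frac{6}{5} e_{1} e_{5}
(-4 e_{2}) R2 = -8 - 7 e_{1} e_{2} - \frac{2}{3} e_{2} e_{3} + \frac{14}{3} e_{2} e_{4} + \frac{8}{5} e_{2} e_{5}
(-\frac{9}{5} e_{3}) R2 = -\frac{3}{10} - \frac{63}{20} e_{1} e_{3} + \frac{18}{5} e_{2} e_{3} + \frac{21}{10} e_{3} e_{4} + \frac{18}{25} e_{3} e_{5}
(9 e_{4}) R2 = \frac{21}{2} + \frac{63}{4} e_{1} e_{4} - 18 e_{2} e_{4} - \frac{3}{2} e_{3} e_{4} - \frac{18}{5} e_{4} e_{5}
(\frac{5}{4} e_{5}) R2 = \frac{1}{2} + \frac{35}{16} e_{1} e_{5} - \frac{5}{2} e_{2} e_{5} - \frac{5}{24} e_{3} e_{5} + \frac{35}{24} e_{4} e_{5}
Summing the partial products and collecting blades:
Answer: \frac{159}{20} - 13 e_{1} e_{2} - \frac{73}{20} e_{1} e_{3} + \frac{77}{4} e_{1} e_{4} + \frac{271}{80} e_{1} e_{5} + \frac{44}{15} e_{2} e_{3} - \frac{40}{3} e_{2} e_{4} - \frac{9}{10} e_{2} e_{5} + \frac{3}{5} e_{3} e_{4} + \frac{307}{600} e_{3} e_{5} - \frac{257}{120} e_{4} e_{5}


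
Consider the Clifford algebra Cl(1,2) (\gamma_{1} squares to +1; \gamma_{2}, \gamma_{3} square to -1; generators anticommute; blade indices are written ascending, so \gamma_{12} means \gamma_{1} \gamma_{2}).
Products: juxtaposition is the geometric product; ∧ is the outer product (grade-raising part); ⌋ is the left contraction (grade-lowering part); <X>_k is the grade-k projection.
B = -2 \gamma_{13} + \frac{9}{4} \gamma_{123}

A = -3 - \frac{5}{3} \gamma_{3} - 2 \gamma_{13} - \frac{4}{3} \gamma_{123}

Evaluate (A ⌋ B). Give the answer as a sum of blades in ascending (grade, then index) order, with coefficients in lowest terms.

step 1: 7 + \frac{10}{3} \gamma_{1} + \frac{9}{2} \gamma_{2} + \frac{15}{4} \gamma_{12} + 6 \gamma_{13} - \frac{27}{4} \gamma_{123}
Answer: 7 + \frac{10}{3} \gamma_{1} + \frac{9}{2} \gamma_{2} + \frac{15}{4} \gamma_{12} + 6 \gamma_{13} - \frac{27}{4} \gamma_{123}


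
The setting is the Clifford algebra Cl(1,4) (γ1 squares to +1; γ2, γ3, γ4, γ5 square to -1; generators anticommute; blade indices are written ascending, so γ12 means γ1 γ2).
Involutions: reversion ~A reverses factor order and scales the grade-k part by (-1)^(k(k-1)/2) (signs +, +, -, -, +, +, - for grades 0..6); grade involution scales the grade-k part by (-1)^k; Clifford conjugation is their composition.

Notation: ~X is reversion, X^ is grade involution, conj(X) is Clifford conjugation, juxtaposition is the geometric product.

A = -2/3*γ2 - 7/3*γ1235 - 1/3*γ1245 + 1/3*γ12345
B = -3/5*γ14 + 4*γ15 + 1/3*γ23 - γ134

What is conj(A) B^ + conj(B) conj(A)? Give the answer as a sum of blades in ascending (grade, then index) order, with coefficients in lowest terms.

first term: -2/9*γ3 + 7/9*γ15 - 28/3*γ23 - 4/3*γ24 + 2/15*γ25 + 2/5*γ124 - 8/3*γ125 + 1/9*γ145 + 4/3*γ234 + 8/15*γ235 - 7/3*γ245 - 2/3*γ1234 + 1/9*γ1345 + 7/5*γ2345
second term: -2/9*γ3 - 7/9*γ15 + 28/3*γ23 + 4/3*γ24 - 2/15*γ25 - 2/5*γ124 + 8/3*γ125 - 1/9*γ145 - 4/3*γ234 - 8/15*γ235 + 7/3*γ245 - 2/3*γ1234 + 1/9*γ1345 + 7/5*γ2345
Answer: -4/9*γ3 - 4/3*γ1234 + 2/9*γ1345 + 14/5*γ2345


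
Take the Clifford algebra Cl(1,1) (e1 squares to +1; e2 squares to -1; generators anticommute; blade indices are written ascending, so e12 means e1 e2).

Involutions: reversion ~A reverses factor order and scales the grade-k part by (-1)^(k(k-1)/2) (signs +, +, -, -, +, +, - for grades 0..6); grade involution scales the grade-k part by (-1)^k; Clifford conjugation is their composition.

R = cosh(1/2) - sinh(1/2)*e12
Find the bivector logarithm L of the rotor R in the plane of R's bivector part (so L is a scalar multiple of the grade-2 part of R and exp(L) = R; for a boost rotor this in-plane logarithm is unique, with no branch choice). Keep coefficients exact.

The scalar part of R is cosh(1/2), giving the rapidity magnitude (cosh is even); the bivector part supplies orientation, its quotient by sinh of the rapidity is the plane, and L = rapidity * plane — unique in that plane, since flipping both signs leaves L unchanged.
Concretely: cosh(rapidity) = cosh(1/2) gives rapidity = ±1/2, and since rapidity/sinh(rapidity) is even the sign is immaterial: L = (rapidity/sinh(rapidity)) * <R>_2 = (1/(2*sinh(1/2))) * <R>_2.
Answer: -1/2*e12


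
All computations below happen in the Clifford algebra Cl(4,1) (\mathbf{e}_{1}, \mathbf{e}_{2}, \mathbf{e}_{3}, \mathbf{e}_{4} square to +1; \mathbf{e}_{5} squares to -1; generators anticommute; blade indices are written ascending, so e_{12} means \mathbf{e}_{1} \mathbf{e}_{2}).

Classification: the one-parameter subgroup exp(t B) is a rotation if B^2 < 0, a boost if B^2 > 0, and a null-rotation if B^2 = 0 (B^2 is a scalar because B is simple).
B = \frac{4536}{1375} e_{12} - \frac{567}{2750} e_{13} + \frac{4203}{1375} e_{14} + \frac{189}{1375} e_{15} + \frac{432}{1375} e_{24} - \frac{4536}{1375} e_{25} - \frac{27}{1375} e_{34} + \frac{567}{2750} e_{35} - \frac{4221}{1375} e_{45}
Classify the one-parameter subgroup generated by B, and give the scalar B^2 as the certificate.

B^2 term by term: the squares give (\frac{4536}{1375})^2*(e_{12})^2 + (-\frac{567}{2750})^2*(e_{13})^2 + (\frac{4203}{1375})^2*(e_{14})^2 + (\frac{189}{1375})^2*(e_{15})^2 + (\frac{432}{1375})^2*(e_{24})^2 + (-\frac{4536}{1375})^2*(e_{25})^2 + (-\frac{27}{1375})^2*(e_{34})^2 + (\frac{567}{2750})^2*(e_{35})^2 + (-\frac{4221}{1375})^2*(e_{45})^2 = \frac{20575296}{1890625}*(-1) + \frac{321489}{7562500}*(-1) + \frac{17665209}{1890625}*(-1) + \frac{35721}{1890625}*(+1) + \frac{186624}{1890625}*(-1) + \frac{20575296}{1890625}*(+1) + \frac{729}{1890625}*(-1) + \frac{321489}{7562500}*(+1) + \frac{17816841}{1890625}*(+1) = 0 (each basis 2-blade squares to minus the product of its generators' squares); cross terms between blades sharing an index anticommute and cancel; the commuting (index-disjoint) pairs give grade-4 terms 2*c*c'*(blade product), which cancel blade by blade — e_{1234}: -\frac{244944}{1890625} + \frac{244944}{1890625} = 0; e_{1235}: \frac{2571912}{1890625} - \frac{2571912}{1890625} = 0; e_{1245}: -\frac{38292912}{1890625} + \frac{38129616}{1890625} + \frac{163296}{1890625} = 0; e_{1345}: \frac{2393307}{1890625} - \frac{2383101}{1890625} - \frac{10206}{1890625} = 0; e_{2345}: -\frac{244944}{1890625} + \frac{244944}{1890625} = 0 — confirming B is simple. So B^2 = 0.
Answer: null-rotation, certificate B^2 = 0. Note: conjugating B changes its blade decomposition but never the scalar B^2 = 0, whose sign settles the classification.


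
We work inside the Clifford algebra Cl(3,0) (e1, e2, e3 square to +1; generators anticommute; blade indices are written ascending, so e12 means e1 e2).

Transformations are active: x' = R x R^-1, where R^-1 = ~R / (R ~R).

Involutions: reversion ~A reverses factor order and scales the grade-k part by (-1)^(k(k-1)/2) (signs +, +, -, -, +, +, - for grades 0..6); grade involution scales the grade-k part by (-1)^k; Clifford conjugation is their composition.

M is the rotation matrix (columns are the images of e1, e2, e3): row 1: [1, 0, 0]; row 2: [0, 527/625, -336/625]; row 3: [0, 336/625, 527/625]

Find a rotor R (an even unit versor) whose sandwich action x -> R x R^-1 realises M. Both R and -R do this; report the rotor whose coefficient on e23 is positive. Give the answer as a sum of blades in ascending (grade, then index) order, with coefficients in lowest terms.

Method: write R = a + b12*e12 + b13*e13 + b23*e23 with a^2 + b12^2 + b13^2 + b23^2 = 1 (so R^-1 = ~R). Expanding the columns R e_j ~R gives tr M = 4a^2 - 1 and, from the antisymmetric part, M21 - M12 = -4a*b12, M13 - M31 = 4a*b13, M32 - M23 = -4a*b23.
Here tr M = 1679/625, so a^2 = (1 + tr M)/4 = 576/625 and a = ±24/25. Taking a = 24/25: M21 - M12 = 0, M13 - M31 = 0, M32 - M23 = 672/625, giving b12 = 0, b13 = 0, b23 = -7/25, i.e. R = 24/25 - 7/25*e23.
Its e23 coefficient is negative, so report the other preimage -R.
Answer: -24/25 + 7/25*e23. Sheet selection: the two-to-one cover makes ±R indistinguishable at the matrix level (trace 1679/625), so uniqueness comes from the required sign on e23.
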